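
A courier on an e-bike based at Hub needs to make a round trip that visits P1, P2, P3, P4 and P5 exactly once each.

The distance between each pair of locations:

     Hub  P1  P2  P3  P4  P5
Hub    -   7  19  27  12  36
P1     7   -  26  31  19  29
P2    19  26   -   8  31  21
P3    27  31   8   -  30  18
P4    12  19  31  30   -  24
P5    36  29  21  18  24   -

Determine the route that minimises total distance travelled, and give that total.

Shortest round trip = 95.

There are 60 distinct closed tours to check (reversals are equivalent).
Hub→P1→P2→P3→P4→P5→Hub: 7+26+8+30+24+36 = 131
Hub→P1→P2→P3→P5→P4→Hub: 7+26+8+18+24+12 = 95
Hub→P1→P2→P4→P3→P5→Hub: 7+26+31+30+18+36 = 148
Hub→P1→P2→P4→P5→P3→Hub: 7+26+31+24+18+27 = 133
Hub→P1→P2→P5→P3→P4→Hub: 7+26+21+18+30+12 = 114
Hub→P1→P2→P5→P4→P3→Hub: 7+26+21+24+30+27 = 135
Hub→P1→P3→P2→P4→P5→Hub: 7+31+8+31+24+36 = 137
Hub→P1→P3→P2→P5→P4→Hub: 7+31+8+21+24+12 = 103
Hub→P1→P3→P4→P2→P5→Hub: 7+31+30+31+21+36 = 156
Hub→P1→P3→P4→P5→P2→Hub: 7+31+30+24+21+19 = 132
Hub→P1→P3→P5→P2→P4→Hub: 7+31+18+21+31+12 = 120
Hub→P1→P3→P5→P4→P2→Hub: 7+31+18+24+31+19 = 130
Hub→P1→P4→P2→P3→P5→Hub: 7+19+31+8+18+36 = 119
Hub→P1→P4→P2→P5→P3→Hub: 7+19+31+21+18+27 = 123
… (46 more)
The minimum is 95.
One optimal route: Hub → P1 → P2 → P3 → P5 → P4 → Hub (or its reverse).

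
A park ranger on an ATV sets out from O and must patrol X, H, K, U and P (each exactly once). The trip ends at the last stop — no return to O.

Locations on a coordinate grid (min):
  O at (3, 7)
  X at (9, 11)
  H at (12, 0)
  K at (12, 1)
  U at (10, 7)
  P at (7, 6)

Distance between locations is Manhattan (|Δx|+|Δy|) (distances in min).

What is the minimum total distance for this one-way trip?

There are 5! = 120 possible orderings.
O → X → H → K → U → P: 10+14+1+8+4 = 37
O → X → H → K → P → U: 10+14+1+10+4 = 39
O → X → H → U → K → P: 10+14+9+8+10 = 51
O → X → H → U → P → K: 10+14+9+4+10 = 47
O → X → H → P → K → U: 10+14+11+10+8 = 53
O → X → H → P → U → K: 10+14+11+4+8 = 47
O → X → K → H → U → P: 10+13+1+9+4 = 37
O → X → K → H → P → U: 10+13+1+11+4 = 39
O → X → K → U → H → P: 10+13+8+9+11 = 51
O → X → K → U → P → H: 10+13+8+4+11 = 46
O → X → K → P → H → U: 10+13+10+11+9 = 53
O → X → K → P → U → H: 10+13+10+4+9 = 46
O → X → U → H → K → P: 10+5+9+1+10 = 35
O → X → U → H → P → K: 10+5+9+11+10 = 45
… (106 more)
O → P → X → U → K → H: 5+7+5+8+1 = 26  ← best
The minimum is 26.
One shortest path: O → P → X → U → K → H.

Shortest open route: 26 min.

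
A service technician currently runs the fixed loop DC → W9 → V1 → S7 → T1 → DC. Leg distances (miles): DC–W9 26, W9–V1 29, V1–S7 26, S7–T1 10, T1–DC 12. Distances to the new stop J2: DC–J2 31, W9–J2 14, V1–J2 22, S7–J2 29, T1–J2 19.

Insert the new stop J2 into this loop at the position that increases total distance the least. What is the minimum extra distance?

+7 miles — insert J2 between W9 and V1.

Insertion cost between consecutive stops i–j is d(i,J2) + d(J2,j) − d(i,j):
  between DC and W9: 31 + 14 − 26 = 19
  between W9 and V1: 14 + 22 − 29 = 7
  between V1 and S7: 22 + 29 − 26 = 25
  between S7 and T1: 29 + 19 − 10 = 38
  between T1 and DC: 19 + 31 − 12 = 38
Cheapest insertion is between W9 and V1, adding 7.
New total = 103 + 7 = 110.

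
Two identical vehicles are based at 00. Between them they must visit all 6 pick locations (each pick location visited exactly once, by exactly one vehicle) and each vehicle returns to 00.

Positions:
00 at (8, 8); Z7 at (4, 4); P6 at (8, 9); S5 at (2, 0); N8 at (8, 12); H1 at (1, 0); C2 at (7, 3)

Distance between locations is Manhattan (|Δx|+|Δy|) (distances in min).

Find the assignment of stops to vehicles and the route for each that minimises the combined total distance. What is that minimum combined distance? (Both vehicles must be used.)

Check every non-empty split of the stops between the two vehicles; for each half take its own optimal tour:
  {Z7} + {P6, S5, N8, H1, C2}: 16 + 38 = 54
  {P6} + {Z7, S5, N8, H1, C2}: 2 + 38 = 40
  {Z7, P6} + {S5, N8, H1, C2}: 18 + 38 = 56
  {S5} + {Z7, P6, N8, H1, C2}: 28 + 38 = 66
  {Z7, S5} + {P6, N8, H1, C2}: 28 + 38 = 66
  {P6, S5} + {Z7, N8, H1, C2}: 30 + 38 = 68
  … (31 splits in total)
  {P6, N8} + {Z7, S5, H1, C2}: 8 + 30 = 38  ← best
Best: vehicle 1 00 → P6 → N8 → 00 = 8; vehicle 2 00 → Z7 → S5 → H1 → C2 → 00 = 30; combined 38.

Minimum combined distance: 38 min.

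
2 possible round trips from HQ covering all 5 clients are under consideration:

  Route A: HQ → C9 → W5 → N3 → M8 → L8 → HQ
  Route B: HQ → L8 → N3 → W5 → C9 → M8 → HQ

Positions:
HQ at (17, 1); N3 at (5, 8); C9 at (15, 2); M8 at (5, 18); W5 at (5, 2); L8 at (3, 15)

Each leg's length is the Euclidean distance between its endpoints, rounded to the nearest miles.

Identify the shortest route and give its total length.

Route A: 2 + 10 + 6 + 10 + 4 + 20 = 52
Route B: 20 + 7 + 6 + 10 + 19 + 21 = 83

Shortest is Route A, total 52 miles.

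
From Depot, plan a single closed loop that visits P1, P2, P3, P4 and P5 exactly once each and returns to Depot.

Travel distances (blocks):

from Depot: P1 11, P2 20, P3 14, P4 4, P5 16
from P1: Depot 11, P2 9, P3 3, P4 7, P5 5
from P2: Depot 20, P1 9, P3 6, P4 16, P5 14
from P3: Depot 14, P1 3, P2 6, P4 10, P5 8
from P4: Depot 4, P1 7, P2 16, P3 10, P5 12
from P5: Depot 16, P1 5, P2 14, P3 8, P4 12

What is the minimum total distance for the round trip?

Minimum total distance: 50 blocks.

Depot - P1 - P2 - P3 - P4 - P5 - Depot: 11+9+6+10+12+16 = 64
Depot - P1 - P2 - P3 - P5 - P4 - Depot: 11+9+6+8+12+4 = 50
Depot - P1 - P2 - P4 - P3 - P5 - Depot: 11+9+16+10+8+16 = 70
Depot - P1 - P2 - P4 - P5 - P3 - Depot: 11+9+16+12+8+14 = 70
Depot - P1 - P2 - P5 - P3 - P4 - Depot: 11+9+14+8+10+4 = 56
Depot - P1 - P2 - P5 - P4 - P3 - Depot: 11+9+14+12+10+14 = 70
Depot - P1 - P3 - P2 - P4 - P5 - Depot: 11+3+6+16+12+16 = 64
Depot - P1 - P3 - P2 - P5 - P4 - Depot: 11+3+6+14+12+4 = 50
Depot - P1 - P3 - P4 - P2 - P5 - Depot: 11+3+10+16+14+16 = 70
Depot - P1 - P3 - P4 - P5 - P2 - Depot: 11+3+10+12+14+20 = 70
Depot - P1 - P3 - P5 - P2 - P4 - Depot: 11+3+8+14+16+4 = 56
Depot - P1 - P3 - P5 - P4 - P2 - Depot: 11+3+8+12+16+20 = 70
Depot - P1 - P4 - P2 - P3 - P5 - Depot: 11+7+16+6+8+16 = 64
Depot - P1 - P4 - P2 - P5 - P3 - Depot: 11+7+16+14+8+14 = 70
… (46 more)
The minimum is 50.
One optimal route: Depot → P1 → P2 → P3 → P5 → P4 → Depot (or its reverse).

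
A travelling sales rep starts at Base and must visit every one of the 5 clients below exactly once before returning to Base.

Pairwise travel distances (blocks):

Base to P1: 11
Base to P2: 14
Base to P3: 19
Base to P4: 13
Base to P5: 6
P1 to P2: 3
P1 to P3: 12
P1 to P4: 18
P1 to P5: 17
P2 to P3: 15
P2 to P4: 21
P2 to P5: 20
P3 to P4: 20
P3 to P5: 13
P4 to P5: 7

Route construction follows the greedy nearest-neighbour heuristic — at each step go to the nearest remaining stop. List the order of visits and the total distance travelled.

At Base the remaining stops are P5 6, P1 11, P4 13, P2 14, P3 19; go to P5.
At P5 the remaining stops are P4 7, P3 13, P1 17, P2 20; go to P4.
At P4 the remaining stops are P1 18, P3 20, P2 21; go to P1.
At P1 the remaining stops are P2 3, P3 12; go to P2.
At P2 the remaining stops are P3 15; go to P3.
Return P3→Base: 19.
Total = 6 + 7 + 18 + 3 + 15 + 19 = 68.

68 blocks along Base → P5 → P4 → P1 → P2 → P3 → Base.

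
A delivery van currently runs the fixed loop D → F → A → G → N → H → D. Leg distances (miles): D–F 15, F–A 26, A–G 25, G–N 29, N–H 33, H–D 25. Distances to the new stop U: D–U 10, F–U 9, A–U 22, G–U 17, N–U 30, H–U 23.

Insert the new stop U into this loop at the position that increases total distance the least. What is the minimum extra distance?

+4 miles — insert U between D and F.

Insertion cost between consecutive stops i–j is d(i,U) + d(U,j) − d(i,j):
  between D and F: 10 + 9 − 15 = 4
  between F and A: 9 + 22 − 26 = 5
  between A and G: 22 + 17 − 25 = 14
  between G and N: 17 + 30 − 29 = 18
  between N and H: 30 + 23 − 33 = 20
  between H and D: 23 + 10 − 25 = 8
Cheapest insertion is between D and F, adding 4.
New total = 153 + 4 = 157.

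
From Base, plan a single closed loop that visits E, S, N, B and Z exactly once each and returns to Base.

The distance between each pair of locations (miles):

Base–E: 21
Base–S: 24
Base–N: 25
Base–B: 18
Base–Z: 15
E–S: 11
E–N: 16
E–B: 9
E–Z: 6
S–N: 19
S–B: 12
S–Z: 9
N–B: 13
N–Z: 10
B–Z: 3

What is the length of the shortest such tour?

With 5 stops there are 5!/2 = 60 distinct round trips (a route and its reverse cost the same).
Base→E→S→N→B→Z→Base: 21+11+19+13+3+15 = 82
Base→E→S→N→Z→B→Base: 21+11+19+10+3+18 = 82
Base→E→S→B→N→Z→Base: 21+11+12+13+10+15 = 82
Base→E→S→B→Z→N→Base: 21+11+12+3+10+25 = 82
Base→E→S→Z→N→B→Base: 21+11+9+10+13+18 = 82
Base→E→S→Z→B→N→Base: 21+11+9+3+13+25 = 82
Base→E→N→S→B→Z→Base: 21+16+19+12+3+15 = 86
Base→E→N→S→Z→B→Base: 21+16+19+9+3+18 = 86
Base→E→N→B→S→Z→Base: 21+16+13+12+9+15 = 86
Base→E→N→B→Z→S→Base: 21+16+13+3+9+24 = 86
Base→E→N→Z→S→B→Base: 21+16+10+9+12+18 = 86
Base→E→N→Z→B→S→Base: 21+16+10+3+12+24 = 86
Base→E→B→S→N→Z→Base: 21+9+12+19+10+15 = 86
Base→E→B→S→Z→N→Base: 21+9+12+9+10+25 = 86
… (46 more)
The minimum is 82.
One optimal route: Base → E → S → N → B → Z → Base (or its reverse).

Shortest round trip = 82 miles.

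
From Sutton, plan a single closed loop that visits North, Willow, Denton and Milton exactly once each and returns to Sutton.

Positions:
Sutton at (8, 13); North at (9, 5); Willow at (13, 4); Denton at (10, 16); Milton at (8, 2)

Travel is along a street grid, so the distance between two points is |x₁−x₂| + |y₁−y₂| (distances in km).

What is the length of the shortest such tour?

Shortest round trip = 40 km.

Sutton-North-Willow-Denton-Milton-Sutton: 9+5+15+16+11 = 56
Sutton-North-Willow-Milton-Denton-Sutton: 9+5+7+16+5 = 42
Sutton-North-Denton-Willow-Milton-Sutton: 9+12+15+7+11 = 54
Sutton-North-Denton-Milton-Willow-Sutton: 9+12+16+7+14 = 58
Sutton-North-Milton-Willow-Denton-Sutton: 9+4+7+15+5 = 40
Sutton-North-Milton-Denton-Willow-Sutton: 9+4+16+15+14 = 58
Sutton-Willow-North-Denton-Milton-Sutton: 14+5+12+16+11 = 58
Sutton-Willow-North-Milton-Denton-Sutton: 14+5+4+16+5 = 44
Sutton-Willow-Denton-North-Milton-Sutton: 14+15+12+4+11 = 56
Sutton-Willow-Milton-North-Denton-Sutton: 14+7+4+12+5 = 42
Sutton-Denton-North-Willow-Milton-Sutton: 5+12+5+7+11 = 40
Sutton-Denton-Willow-North-Milton-Sutton: 5+15+5+4+11 = 40
The minimum is 40.
One optimal route: Sutton → North → Milton → Willow → Denton → Sutton (or its reverse).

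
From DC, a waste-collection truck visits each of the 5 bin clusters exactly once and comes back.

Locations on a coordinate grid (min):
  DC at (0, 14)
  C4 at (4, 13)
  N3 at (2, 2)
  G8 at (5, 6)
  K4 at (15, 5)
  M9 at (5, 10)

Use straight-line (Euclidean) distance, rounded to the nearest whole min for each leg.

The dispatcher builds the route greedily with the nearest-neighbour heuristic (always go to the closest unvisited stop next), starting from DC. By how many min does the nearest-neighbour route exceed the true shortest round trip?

Excess over optimum: 1 min.

DC: C4=4, M9=6, G8=9, N3=12, K4=17 ⇒ C4
C4: M9=3, G8=7, N3=11, K4=14 ⇒ M9
M9: G8=4, N3=9, K4=11 ⇒ G8
G8: N3=5, K4=10 ⇒ N3
N3: K4=13 ⇒ K4
NN route DC → C4 → M9 → G8 → N3 → K4 → DC costs 46.
Optimal: DC → C4 → M9 → K4 → N3 → G8 → DC costs 45 (by enumerating all 60 distinct tours).
Excess = 46 − 45 = 1.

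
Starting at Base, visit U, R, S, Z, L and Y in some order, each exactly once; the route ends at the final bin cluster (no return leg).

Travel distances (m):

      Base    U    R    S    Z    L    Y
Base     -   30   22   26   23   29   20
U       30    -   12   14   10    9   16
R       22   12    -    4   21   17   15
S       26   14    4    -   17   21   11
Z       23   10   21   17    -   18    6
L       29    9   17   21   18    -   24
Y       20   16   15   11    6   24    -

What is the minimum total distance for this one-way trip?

Minimum one-way distance = 62 m.

There are 6! = 720 possible orderings.
Base → U → R → S → Z → L → Y: 30+12+4+17+18+24 = 105
Base → U → R → S → Z → Y → L: 30+12+4+17+6+24 = 93
Base → U → R → S → L → Z → Y: 30+12+4+21+18+6 = 91
Base → U → R → S → L → Y → Z: 30+12+4+21+24+6 = 97
Base → U → R → S → Y → Z → L: 30+12+4+11+6+18 = 81
Base → U → R → S → Y → L → Z: 30+12+4+11+24+18 = 99
Base → U → R → Z → S → L → Y: 30+12+21+17+21+24 = 125
Base → U → R → Z → S → Y → L: 30+12+21+17+11+24 = 115
… (712 more)
Base → R → S → Y → Z → U → L: 22+4+11+6+10+9 = 62  ← best
The minimum is 62.
One shortest path: Base → R → S → Y → Z → U → L.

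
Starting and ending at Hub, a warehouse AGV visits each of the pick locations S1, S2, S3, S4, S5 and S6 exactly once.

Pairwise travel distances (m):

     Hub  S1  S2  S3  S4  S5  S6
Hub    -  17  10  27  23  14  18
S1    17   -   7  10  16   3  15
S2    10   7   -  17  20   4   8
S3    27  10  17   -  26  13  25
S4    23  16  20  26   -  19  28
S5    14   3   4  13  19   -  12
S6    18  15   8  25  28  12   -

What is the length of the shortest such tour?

There are 360 distinct closed tours to check (reversals are equivalent).
Hub → S1 → S2 → S3 → S4 → S5 → S6 → Hub: 17+7+17+26+19+12+18 = 116
Hub → S1 → S2 → S3 → S4 → S6 → S5 → Hub: 17+7+17+26+28+12+14 = 121
Hub → S1 → S2 → S3 → S5 → S4 → S6 → Hub: 17+7+17+13+19+28+18 = 119
Hub → S1 → S2 → S3 → S5 → S6 → S4 → Hub: 17+7+17+13+12+28+23 = 117
Hub → S1 → S2 → S3 → S6 → S4 → S5 → Hub: 17+7+17+25+28+19+14 = 127
Hub → S1 → S2 → S3 → S6 → S5 → S4 → Hub: 17+7+17+25+12+19+23 = 120
Hub → S1 → S2 → S4 → S3 → S5 → S6 → Hub: 17+7+20+26+13+12+18 = 113
Hub → S1 → S2 → S4 → S3 → S6 → S5 → Hub: 17+7+20+26+25+12+14 = 121
… (352 more)
Hub → S2 → S6 → S5 → S1 → S3 → S4 → Hub: 10+8+12+3+10+26+23 = 92  ← best
The minimum is 92.
One optimal route: Hub → S2 → S6 → S5 → S1 → S3 → S4 → Hub (or its reverse).

Shortest round trip = 92 m.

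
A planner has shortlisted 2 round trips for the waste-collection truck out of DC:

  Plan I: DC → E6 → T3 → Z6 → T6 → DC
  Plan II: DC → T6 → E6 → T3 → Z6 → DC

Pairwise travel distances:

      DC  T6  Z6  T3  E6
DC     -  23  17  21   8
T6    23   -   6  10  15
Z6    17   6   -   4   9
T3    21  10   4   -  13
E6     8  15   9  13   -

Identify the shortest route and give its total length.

Plan I: 8 + 13 + 4 + 6 + 23 = 54
Plan II: 23 + 15 + 13 + 4 + 17 = 72

54 — Plan I is the shortest.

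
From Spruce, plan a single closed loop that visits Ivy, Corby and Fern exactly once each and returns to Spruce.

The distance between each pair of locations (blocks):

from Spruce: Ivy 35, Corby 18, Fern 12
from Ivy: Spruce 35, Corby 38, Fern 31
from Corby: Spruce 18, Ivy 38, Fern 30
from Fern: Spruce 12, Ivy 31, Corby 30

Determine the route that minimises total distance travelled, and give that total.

Minimum total distance: 99 blocks.

Spruce-Ivy-Corby-Fern-Spruce: 35+38+30+12 = 115
Spruce-Ivy-Fern-Corby-Spruce: 35+31+30+18 = 114
Spruce-Corby-Ivy-Fern-Spruce: 18+38+31+12 = 99
The minimum is 99.
One optimal route: Spruce → Corby → Ivy → Fern → Spruce (or its reverse).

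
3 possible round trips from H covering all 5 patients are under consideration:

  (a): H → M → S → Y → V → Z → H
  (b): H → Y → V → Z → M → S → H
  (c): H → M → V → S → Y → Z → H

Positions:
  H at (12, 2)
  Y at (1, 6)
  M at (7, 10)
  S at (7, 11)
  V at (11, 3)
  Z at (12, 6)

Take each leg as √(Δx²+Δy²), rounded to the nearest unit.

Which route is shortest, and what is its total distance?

Shortest is (a), total 35.

(a): 9 + 1 + 8 + 10 + 3 + 4 = 35
(b): 12 + 10 + 3 + 6 + 1 + 10 = 42
(c): 9 + 8 + 9 + 8 + 11 + 4 = 49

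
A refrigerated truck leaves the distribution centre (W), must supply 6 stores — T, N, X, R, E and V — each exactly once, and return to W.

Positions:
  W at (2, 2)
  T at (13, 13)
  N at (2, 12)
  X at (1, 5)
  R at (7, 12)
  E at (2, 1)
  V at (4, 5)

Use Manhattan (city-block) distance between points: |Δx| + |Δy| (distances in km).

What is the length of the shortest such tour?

Shortest round trip = 48 km.

With 6 stops there are 6!/2 = 360 distinct round trips (a route and its reverse cost the same).
W → T → N → X → R → E → V → W: 22+12+8+13+16+6+5 = 82
W → T → N → X → R → V → E → W: 22+12+8+13+10+6+1 = 72
W → T → N → X → E → R → V → W: 22+12+8+5+16+10+5 = 78
W → T → N → X → E → V → R → W: 22+12+8+5+6+10+15 = 78
W → T → N → X → V → R → E → W: 22+12+8+3+10+16+1 = 72
W → T → N → X → V → E → R → W: 22+12+8+3+6+16+15 = 82
W → T → N → R → X → E → V → W: 22+12+5+13+5+6+5 = 68
W → T → N → R → X → V → E → W: 22+12+5+13+3+6+1 = 62
… (352 more)
W → N → T → R → V → X → E → W: 10+12+7+10+3+5+1 = 48  ← best
The minimum is 48.
One optimal route: W → N → T → R → V → X → E → W (or its reverse).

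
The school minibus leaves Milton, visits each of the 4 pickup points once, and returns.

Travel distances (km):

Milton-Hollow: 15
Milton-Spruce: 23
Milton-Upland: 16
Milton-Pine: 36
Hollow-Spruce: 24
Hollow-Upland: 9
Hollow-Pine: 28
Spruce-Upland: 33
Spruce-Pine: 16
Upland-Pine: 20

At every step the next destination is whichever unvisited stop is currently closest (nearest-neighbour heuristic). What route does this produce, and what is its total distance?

From Milton: distances to unvisited — Hollow=15, Upland=16, Spruce=23, Pine=36. Nearest is Hollow (15).
From Hollow: distances to unvisited — Upland=9, Spruce=24, Pine=28. Nearest is Upland (9).
From Upland: distances to unvisited — Pine=20, Spruce=33. Nearest is Pine (20).
From Pine: distances to unvisited — Spruce=16. Nearest is Spruce (16).
Return Spruce→Milton: 23.
Total = 15 + 9 + 20 + 16 + 23 = 83.

Total distance 83 km via the nearest-neighbour route Milton → Hollow → Upland → Pine → Spruce → Milton.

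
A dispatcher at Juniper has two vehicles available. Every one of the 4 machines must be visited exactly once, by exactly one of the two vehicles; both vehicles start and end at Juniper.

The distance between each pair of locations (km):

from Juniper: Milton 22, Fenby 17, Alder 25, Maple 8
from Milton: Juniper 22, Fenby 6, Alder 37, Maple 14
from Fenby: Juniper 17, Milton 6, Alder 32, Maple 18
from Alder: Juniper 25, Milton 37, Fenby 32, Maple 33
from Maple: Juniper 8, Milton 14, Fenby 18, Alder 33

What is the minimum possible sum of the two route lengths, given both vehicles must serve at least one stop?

Minimum combined distance: 95 km.

There are 2^3 − 1 = 7 ways to divide the 4 stops into two non-empty groups. For each, the best each vehicle can do is its own shortest tour through its group:
  {Milton} + {Fenby, Alder, Maple}: 44 + 83 = 127
  {Fenby} + {Milton, Alder, Maple}: 34 + 84 = 118
  {Milton, Fenby} + {Alder, Maple}: 45 + 66 = 111
  {Alder} + {Milton, Fenby, Maple}: 50 + 45 = 95
  {Milton, Alder} + {Fenby, Maple}: 84 + 43 = 127
  {Fenby, Alder} + {Milton, Maple}: 74 + 44 = 118
  … (7 splits in total)
Best: vehicle 1 Juniper → Alder → Juniper = 50; vehicle 2 Juniper → Fenby → Milton → Maple → Juniper = 45; combined 95.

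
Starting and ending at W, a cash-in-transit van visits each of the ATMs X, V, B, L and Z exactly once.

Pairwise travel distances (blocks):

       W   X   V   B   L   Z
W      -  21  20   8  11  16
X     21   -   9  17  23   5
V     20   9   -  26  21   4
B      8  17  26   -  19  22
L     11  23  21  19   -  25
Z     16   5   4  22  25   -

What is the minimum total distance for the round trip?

With 5 stops there are 5!/2 = 60 distinct round trips (a route and its reverse cost the same).
W-X-V-B-L-Z-W: 21+9+26+19+25+16 = 116
W-X-V-B-Z-L-W: 21+9+26+22+25+11 = 114
W-X-V-L-B-Z-W: 21+9+21+19+22+16 = 108
W-X-V-L-Z-B-W: 21+9+21+25+22+8 = 106
W-X-V-Z-B-L-W: 21+9+4+22+19+11 = 86
W-X-V-Z-L-B-W: 21+9+4+25+19+8 = 86
W-X-B-V-L-Z-W: 21+17+26+21+25+16 = 126
W-X-B-V-Z-L-W: 21+17+26+4+25+11 = 104
W-X-B-L-V-Z-W: 21+17+19+21+4+16 = 98
W-X-B-L-Z-V-W: 21+17+19+25+4+20 = 106
W-X-B-Z-V-L-W: 21+17+22+4+21+11 = 96
W-X-B-Z-L-V-W: 21+17+22+25+21+20 = 126
W-X-L-V-B-Z-W: 21+23+21+26+22+16 = 129
W-X-L-V-Z-B-W: 21+23+21+4+22+8 = 99
… (46 more)
W-B-X-Z-V-L-W: 8+17+5+4+21+11 = 66  ← best
The minimum is 66.
One optimal route: W → B → X → Z → V → L → W (or its reverse).

Shortest round trip = 66 blocks.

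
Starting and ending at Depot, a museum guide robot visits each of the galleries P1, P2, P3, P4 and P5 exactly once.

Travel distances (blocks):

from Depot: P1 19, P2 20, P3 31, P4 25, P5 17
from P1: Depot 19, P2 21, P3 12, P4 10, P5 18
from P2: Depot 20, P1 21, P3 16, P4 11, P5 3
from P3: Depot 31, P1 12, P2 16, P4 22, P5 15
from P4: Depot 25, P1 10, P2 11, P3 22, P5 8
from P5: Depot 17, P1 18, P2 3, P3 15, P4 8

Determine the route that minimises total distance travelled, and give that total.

There are 60 distinct closed tours to check (reversals are equivalent).
Depot - P1 - P2 - P3 - P4 - P5 - Depot: 19+21+16+22+8+17 = 103
Depot - P1 - P2 - P3 - P5 - P4 - Depot: 19+21+16+15+8+25 = 104
Depot - P1 - P2 - P4 - P3 - P5 - Depot: 19+21+11+22+15+17 = 105
Depot - P1 - P2 - P4 - P5 - P3 - Depot: 19+21+11+8+15+31 = 105
Depot - P1 - P2 - P5 - P3 - P4 - Depot: 19+21+3+15+22+25 = 105
Depot - P1 - P2 - P5 - P4 - P3 - Depot: 19+21+3+8+22+31 = 104
Depot - P1 - P3 - P2 - P4 - P5 - Depot: 19+12+16+11+8+17 = 83
Depot - P1 - P3 - P2 - P5 - P4 - Depot: 19+12+16+3+8+25 = 83
Depot - P1 - P3 - P4 - P2 - P5 - Depot: 19+12+22+11+3+17 = 84
Depot - P1 - P3 - P4 - P5 - P2 - Depot: 19+12+22+8+3+20 = 84
Depot - P1 - P3 - P5 - P2 - P4 - Depot: 19+12+15+3+11+25 = 85
Depot - P1 - P3 - P5 - P4 - P2 - Depot: 19+12+15+8+11+20 = 85
Depot - P1 - P4 - P2 - P3 - P5 - Depot: 19+10+11+16+15+17 = 88
Depot - P1 - P4 - P2 - P5 - P3 - Depot: 19+10+11+3+15+31 = 89
… (46 more)
The minimum is 83.
One optimal route: Depot → P1 → P3 → P2 → P4 → P5 → Depot (or its reverse).

Shortest round trip = 83 blocks.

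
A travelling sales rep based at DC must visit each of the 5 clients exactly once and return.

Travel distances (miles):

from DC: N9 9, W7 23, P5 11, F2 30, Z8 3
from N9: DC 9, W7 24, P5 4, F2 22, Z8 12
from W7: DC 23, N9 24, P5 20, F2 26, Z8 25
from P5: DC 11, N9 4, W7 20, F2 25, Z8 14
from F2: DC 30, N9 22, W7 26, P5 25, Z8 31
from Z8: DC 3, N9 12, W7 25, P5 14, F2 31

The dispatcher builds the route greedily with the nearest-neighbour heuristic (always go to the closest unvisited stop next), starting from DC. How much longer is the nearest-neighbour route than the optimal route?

From DC: Z8=3, N9=9, P5=11, W7=23, F2=30 → choose Z8 (3).
From Z8: N9=12, P5=14, W7=25, F2=31 → choose N9 (12).
From N9: P5=4, F2=22, W7=24 → choose P5 (4).
From P5: W7=20, F2=25 → choose W7 (20).
From W7: F2=26 → choose F2 (26).
NN route DC → Z8 → N9 → P5 → W7 → F2 → DC costs 95.
Optimal: DC → P5 → N9 → F2 → W7 → Z8 → DC costs 91 (by enumerating all 60 distinct tours).
Excess = 95 − 91 = 4.

4 miles longer than the optimal tour.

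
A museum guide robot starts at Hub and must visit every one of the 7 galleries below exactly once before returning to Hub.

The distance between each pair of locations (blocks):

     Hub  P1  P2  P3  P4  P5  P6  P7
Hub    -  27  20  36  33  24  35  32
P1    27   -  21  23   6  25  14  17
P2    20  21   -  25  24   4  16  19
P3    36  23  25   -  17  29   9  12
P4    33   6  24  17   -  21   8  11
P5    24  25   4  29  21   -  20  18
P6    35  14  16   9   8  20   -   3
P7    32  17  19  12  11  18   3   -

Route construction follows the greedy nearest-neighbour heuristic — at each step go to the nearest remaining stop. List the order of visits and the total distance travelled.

118 blocks along Hub → P2 → P5 → P7 → P6 → P4 → P1 → P3 → Hub.

Hub → [P2:20 / P5:24 / P1:27 / P7:32 / P4:33 / P6:35 / P3:36] → P2 (20)
P2 → [P5:4 / P6:16 / P7:19 / P1:21 / P4:24 / P3:25] → P5 (4)
P5 → [P7:18 / P6:20 / P4:21 / P1:25 / P3:29] → P7 (18)
P7 → [P6:3 / P4:11 / P3:12 / P1:17] → P6 (3)
P6 → [P4:8 / P3:9 / P1:14] → P4 (8)
P4 → [P1:6 / P3:17] → P1 (6)
P1 → [P3:23] → P3 (23)
Return P3→Hub: 36.
Total = 20 + 4 + 18 + 3 + 8 + 6 + 23 + 36 = 118.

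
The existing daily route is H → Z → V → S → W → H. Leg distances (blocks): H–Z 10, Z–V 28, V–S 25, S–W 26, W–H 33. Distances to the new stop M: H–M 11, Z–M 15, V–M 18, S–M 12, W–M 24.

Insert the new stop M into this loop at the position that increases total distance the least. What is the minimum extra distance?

Adding 2 blocks by placing M on the W–H leg.

Insertion cost between consecutive stops i–j is d(i,M) + d(M,j) − d(i,j):
  between H and Z: 11 + 15 − 10 = 16
  between Z and V: 15 + 18 − 28 = 5
  between V and S: 18 + 12 − 25 = 5
  between S and W: 12 + 24 − 26 = 10
  between W and H: 24 + 11 − 33 = 2
Cheapest insertion is between W and H, adding 2.
New total = 122 + 2 = 124.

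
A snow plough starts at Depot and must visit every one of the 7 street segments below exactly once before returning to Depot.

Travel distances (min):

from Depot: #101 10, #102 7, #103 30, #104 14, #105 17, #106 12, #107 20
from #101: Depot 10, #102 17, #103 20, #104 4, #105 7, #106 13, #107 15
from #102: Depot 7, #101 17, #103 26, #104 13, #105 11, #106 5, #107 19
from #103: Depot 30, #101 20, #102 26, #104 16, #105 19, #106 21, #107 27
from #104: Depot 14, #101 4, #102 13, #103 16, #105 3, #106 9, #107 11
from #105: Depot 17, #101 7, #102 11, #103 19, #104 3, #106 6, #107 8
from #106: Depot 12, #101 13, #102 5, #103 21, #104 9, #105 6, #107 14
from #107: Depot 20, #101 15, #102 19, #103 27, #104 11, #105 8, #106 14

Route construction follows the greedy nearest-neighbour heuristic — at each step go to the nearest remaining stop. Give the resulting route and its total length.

Depot → [#102:7 / #101:10 / #106:12 / #104:14 / #105:17 / #107:20 / #103:30] → #102 (7)
#102 → [#106:5 / #105:11 / #104:13 / #101:17 / #107:19 / #103:26] → #106 (5)
#106 → [#105:6 / #104:9 / #101:13 / #107:14 / #103:21] → #105 (6)
#105 → [#104:3 / #101:7 / #107:8 / #103:19] → #104 (3)
#104 → [#101:4 / #107:11 / #103:16] → #101 (4)
#101 → [#107:15 / #103:20] → #107 (15)
#107 → [#103:27] → #103 (27)
Return #103→Depot: 30.
Total = 7 + 5 + 6 + 3 + 4 + 15 + 27 + 30 = 97.

Total distance 97 min via the nearest-neighbour route Depot → #102 → #106 → #105 → #104 → #101 → #107 → #103 → Depot.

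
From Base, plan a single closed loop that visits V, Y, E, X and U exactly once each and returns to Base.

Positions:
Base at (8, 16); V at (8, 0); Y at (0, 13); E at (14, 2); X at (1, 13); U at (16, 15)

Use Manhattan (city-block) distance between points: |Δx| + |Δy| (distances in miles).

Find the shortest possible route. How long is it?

With 5 stops there are 5!/2 = 60 distinct round trips (a route and its reverse cost the same).
Base-V-Y-E-X-U-Base: 16+21+25+24+17+9 = 112
Base-V-Y-E-U-X-Base: 16+21+25+15+17+10 = 104
Base-V-Y-X-E-U-Base: 16+21+1+24+15+9 = 86
Base-V-Y-X-U-E-Base: 16+21+1+17+15+20 = 90
Base-V-Y-U-E-X-Base: 16+21+18+15+24+10 = 104
Base-V-Y-U-X-E-Base: 16+21+18+17+24+20 = 116
Base-V-E-Y-X-U-Base: 16+8+25+1+17+9 = 76
Base-V-E-Y-U-X-Base: 16+8+25+18+17+10 = 94
Base-V-E-X-Y-U-Base: 16+8+24+1+18+9 = 76
Base-V-E-X-U-Y-Base: 16+8+24+17+18+11 = 94
Base-V-E-U-Y-X-Base: 16+8+15+18+1+10 = 68
Base-V-E-U-X-Y-Base: 16+8+15+17+1+11 = 68
Base-V-X-Y-E-U-Base: 16+20+1+25+15+9 = 86
Base-V-X-Y-U-E-Base: 16+20+1+18+15+20 = 90
… (46 more)
Base-Y-X-V-E-U-Base: 11+1+20+8+15+9 = 64  ← best
The minimum is 64.
One optimal route: Base → Y → X → V → E → U → Base (or its reverse).

64 miles — the shortest possible round trip.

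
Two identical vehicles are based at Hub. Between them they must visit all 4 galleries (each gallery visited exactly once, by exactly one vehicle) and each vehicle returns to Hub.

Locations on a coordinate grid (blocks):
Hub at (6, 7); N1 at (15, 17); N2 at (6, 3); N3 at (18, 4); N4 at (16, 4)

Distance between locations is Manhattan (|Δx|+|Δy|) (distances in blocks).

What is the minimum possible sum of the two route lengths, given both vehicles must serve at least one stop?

Try each way of splitting the stops between the two vehicles (each non-empty) and, for each split, find the best tour for each vehicle:
  {N1} + {N2, N3, N4}: 38 + 32 = 70
  {N2} + {N1, N3, N4}: 8 + 50 = 58
  {N1, N2} + {N3, N4}: 46 + 30 = 76
  {N3} + {N1, N2, N4}: 30 + 48 = 78
  {N1, N3} + {N2, N4}: 50 + 28 = 78
  {N2, N3} + {N1, N4}: 32 + 46 = 78
  … (7 splits in total)
Best: vehicle 1 Hub → N2 → Hub = 8; vehicle 2 Hub → N1 → N3 → N4 → Hub = 50; combined 58.

Minimum combined distance: 58 blocks.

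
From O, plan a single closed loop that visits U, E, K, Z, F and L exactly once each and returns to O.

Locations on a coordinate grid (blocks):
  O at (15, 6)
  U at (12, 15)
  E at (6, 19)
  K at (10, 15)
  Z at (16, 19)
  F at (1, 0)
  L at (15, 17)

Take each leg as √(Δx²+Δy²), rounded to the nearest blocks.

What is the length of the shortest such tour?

62 blocks — the shortest possible round trip.

With 6 stops there are 6!/2 = 360 distinct round trips (a route and its reverse cost the same).
O → U → E → K → Z → F → L → O: 9+7+6+7+24+22+11 = 86
O → U → E → K → Z → L → F → O: 9+7+6+7+2+22+15 = 68
O → U → E → K → F → Z → L → O: 9+7+6+17+24+2+11 = 76
O → U → E → K → F → L → Z → O: 9+7+6+17+22+2+13 = 76
O → U → E → K → L → Z → F → O: 9+7+6+5+2+24+15 = 68
O → U → E → K → L → F → Z → O: 9+7+6+5+22+24+13 = 86
O → U → E → Z → K → F → L → O: 9+7+10+7+17+22+11 = 83
O → U → E → Z → K → L → F → O: 9+7+10+7+5+22+15 = 75
… (352 more)
O → Z → L → U → K → E → F → O: 13+2+4+2+6+20+15 = 62  ← best
The minimum is 62.
One optimal route: O → Z → L → U → K → E → F → O (or its reverse).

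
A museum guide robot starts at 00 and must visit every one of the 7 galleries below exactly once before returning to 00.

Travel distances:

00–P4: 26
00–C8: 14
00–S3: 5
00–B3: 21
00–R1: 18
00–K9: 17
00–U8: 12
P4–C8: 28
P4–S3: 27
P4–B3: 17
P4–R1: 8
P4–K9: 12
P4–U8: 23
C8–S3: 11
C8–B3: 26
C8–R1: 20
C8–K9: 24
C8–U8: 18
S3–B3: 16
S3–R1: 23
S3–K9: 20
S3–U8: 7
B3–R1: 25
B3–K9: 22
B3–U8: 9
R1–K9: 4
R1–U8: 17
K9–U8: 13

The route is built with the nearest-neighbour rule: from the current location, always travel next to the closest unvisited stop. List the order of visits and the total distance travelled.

At 00 the remaining stops are S3 5, U8 12, C8 14, K9 17, R1 18, B3 21, P4 26; go to S3.
At S3 the remaining stops are U8 7, C8 11, B3 16, K9 20, R1 23, P4 27; go to U8.
At U8 the remaining stops are B3 9, K9 13, R1 17, C8 18, P4 23; go to B3.
At B3 the remaining stops are P4 17, K9 22, R1 25, C8 26; go to P4.
At P4 the remaining stops are R1 8, K9 12, C8 28; go to R1.
At R1 the remaining stops are K9 4, C8 20; go to K9.
At K9 the remaining stops are C8 24; go to C8.
Return C8→00: 14.
Total = 5 + 7 + 9 + 17 + 8 + 4 + 24 + 14 = 88.

88 along 00 → S3 → U8 → B3 → P4 → R1 → K9 → C8 → 00.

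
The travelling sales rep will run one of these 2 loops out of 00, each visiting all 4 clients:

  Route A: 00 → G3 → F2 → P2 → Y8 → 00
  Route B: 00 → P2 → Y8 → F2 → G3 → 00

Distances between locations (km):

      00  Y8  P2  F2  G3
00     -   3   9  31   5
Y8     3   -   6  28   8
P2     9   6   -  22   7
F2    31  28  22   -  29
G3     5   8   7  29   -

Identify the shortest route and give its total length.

Route A: 5 + 29 + 22 + 6 + 3 = 65
Route B: 9 + 6 + 28 + 29 + 5 = 77

Shortest is Route A, total 65 km.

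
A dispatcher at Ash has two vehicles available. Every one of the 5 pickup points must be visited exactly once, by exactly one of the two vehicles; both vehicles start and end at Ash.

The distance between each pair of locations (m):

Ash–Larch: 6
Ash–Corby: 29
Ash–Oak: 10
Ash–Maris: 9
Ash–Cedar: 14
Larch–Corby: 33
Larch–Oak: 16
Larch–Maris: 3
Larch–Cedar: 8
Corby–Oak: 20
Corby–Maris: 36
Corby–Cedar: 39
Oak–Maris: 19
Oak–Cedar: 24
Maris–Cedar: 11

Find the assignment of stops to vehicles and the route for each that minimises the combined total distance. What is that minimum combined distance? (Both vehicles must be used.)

Try each way of splitting the stops between the two vehicles (each non-empty) and, for each split, find the best tour for each vehicle:
  {Larch} + {Corby, Oak, Maris, Cedar}: 12 + 89 = 101
  {Corby} + {Larch, Oak, Maris, Cedar}: 58 + 54 = 112
  {Larch, Corby} + {Oak, Maris, Cedar}: 68 + 54 = 122
  {Oak} + {Larch, Corby, Maris, Cedar}: 20 + 88 = 108
  {Larch, Oak} + {Corby, Maris, Cedar}: 32 + 88 = 120
  {Corby, Oak} + {Larch, Maris, Cedar}: 59 + 34 = 93
  … (15 splits in total)
Best: vehicle 1 Ash → Corby → Oak → Ash = 59; vehicle 2 Ash → Larch → Maris → Cedar → Ash = 34; combined 93.

Minimum combined distance: 93 m.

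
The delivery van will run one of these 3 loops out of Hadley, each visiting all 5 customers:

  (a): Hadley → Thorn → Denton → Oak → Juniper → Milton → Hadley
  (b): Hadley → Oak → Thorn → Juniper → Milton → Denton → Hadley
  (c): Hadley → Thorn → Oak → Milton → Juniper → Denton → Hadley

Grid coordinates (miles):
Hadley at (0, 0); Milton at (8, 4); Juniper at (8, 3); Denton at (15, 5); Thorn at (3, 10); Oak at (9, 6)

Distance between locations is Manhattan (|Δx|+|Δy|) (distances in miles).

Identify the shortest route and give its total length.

(a): 13 + 17 + 7 + 4 + 1 + 12 = 54
(b): 15 + 10 + 12 + 1 + 8 + 20 = 66
(c): 13 + 10 + 3 + 1 + 9 + 20 = 56

54 miles — (a) is the shortest.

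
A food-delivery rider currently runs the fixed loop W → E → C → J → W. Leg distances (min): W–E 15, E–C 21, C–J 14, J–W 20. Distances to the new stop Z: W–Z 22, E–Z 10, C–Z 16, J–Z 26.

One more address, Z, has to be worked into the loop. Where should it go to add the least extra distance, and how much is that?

+5 min — insert Z between E and C.

Insertion cost between consecutive stops i–j is d(i,Z) + d(Z,j) − d(i,j):
  between W and E: 22 + 10 − 15 = 17
  between E and C: 10 + 16 − 21 = 5
  between C and J: 16 + 26 − 14 = 28
  between J and W: 26 + 22 − 20 = 28
Cheapest insertion is between E and C, adding 5.
New total = 70 + 5 = 75.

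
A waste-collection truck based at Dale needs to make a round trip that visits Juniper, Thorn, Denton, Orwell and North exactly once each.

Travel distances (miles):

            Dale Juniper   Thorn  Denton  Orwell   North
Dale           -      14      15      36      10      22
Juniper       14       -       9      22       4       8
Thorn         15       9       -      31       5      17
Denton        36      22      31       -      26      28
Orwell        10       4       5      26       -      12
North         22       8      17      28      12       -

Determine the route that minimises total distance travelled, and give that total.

Minimum total distance: 96 miles.

With 5 stops there are 5!/2 = 60 distinct round trips (a route and its reverse cost the same).
Dale - Juniper - Thorn - Denton - Orwell - North - Dale: 14+9+31+26+12+22 = 114
Dale - Juniper - Thorn - Denton - North - Orwell - Dale: 14+9+31+28+12+10 = 104
Dale - Juniper - Thorn - Orwell - Denton - North - Dale: 14+9+5+26+28+22 = 104
Dale - Juniper - Thorn - Orwell - North - Denton - Dale: 14+9+5+12+28+36 = 104
Dale - Juniper - Thorn - North - Denton - Orwell - Dale: 14+9+17+28+26+10 = 104
Dale - Juniper - Thorn - North - Orwell - Denton - Dale: 14+9+17+12+26+36 = 114
Dale - Juniper - Denton - Thorn - Orwell - North - Dale: 14+22+31+5+12+22 = 106
Dale - Juniper - Denton - Thorn - North - Orwell - Dale: 14+22+31+17+12+10 = 106
Dale - Juniper - Denton - Orwell - Thorn - North - Dale: 14+22+26+5+17+22 = 106
Dale - Juniper - Denton - Orwell - North - Thorn - Dale: 14+22+26+12+17+15 = 106
Dale - Juniper - Denton - North - Thorn - Orwell - Dale: 14+22+28+17+5+10 = 96
Dale - Juniper - Denton - North - Orwell - Thorn - Dale: 14+22+28+12+5+15 = 96
Dale - Juniper - Orwell - Thorn - Denton - North - Dale: 14+4+5+31+28+22 = 104
Dale - Juniper - Orwell - Thorn - North - Denton - Dale: 14+4+5+17+28+36 = 104
… (46 more)
The minimum is 96.
One optimal route: Dale → Juniper → Denton → North → Thorn → Orwell → Dale (or its reverse).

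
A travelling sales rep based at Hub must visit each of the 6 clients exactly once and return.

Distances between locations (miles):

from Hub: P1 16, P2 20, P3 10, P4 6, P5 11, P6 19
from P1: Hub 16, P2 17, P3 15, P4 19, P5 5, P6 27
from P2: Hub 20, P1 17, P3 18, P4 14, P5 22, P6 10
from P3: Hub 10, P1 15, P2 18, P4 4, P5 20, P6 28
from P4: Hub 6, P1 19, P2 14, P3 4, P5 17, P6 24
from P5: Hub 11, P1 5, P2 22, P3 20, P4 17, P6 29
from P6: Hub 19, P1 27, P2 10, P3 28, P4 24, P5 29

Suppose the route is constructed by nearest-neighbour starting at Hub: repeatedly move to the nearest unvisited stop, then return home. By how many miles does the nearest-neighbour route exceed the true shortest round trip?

The nearest-neighbour route is 3 miles longer than optimal.

From Hub: P4=6, P3=10, P5=11, P1=16, P6=19, P2=20 → choose P4 (6).
From P4: P3=4, P2=14, P5=17, P1=19, P6=24 → choose P3 (4).
From P3: P1=15, P2=18, P5=20, P6=28 → choose P1 (15).
From P1: P5=5, P2=17, P6=27 → choose P5 (5).
From P5: P2=22, P6=29 → choose P2 (22).
From P2: P6=10 → choose P6 (10).
NN route Hub → P4 → P3 → P1 → P5 → P2 → P6 → Hub costs 81.
Optimal: Hub → P5 → P1 → P3 → P4 → P2 → P6 → Hub costs 78 (by enumerating all 360 distinct tours).
Excess = 81 − 78 = 3.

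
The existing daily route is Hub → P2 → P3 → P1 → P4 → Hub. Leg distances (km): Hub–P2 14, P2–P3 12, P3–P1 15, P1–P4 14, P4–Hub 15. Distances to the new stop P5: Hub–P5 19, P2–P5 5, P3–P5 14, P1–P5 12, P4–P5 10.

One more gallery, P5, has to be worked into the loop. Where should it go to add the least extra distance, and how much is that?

Adding 7 km by placing P5 on the P2–P3 leg.

Insertion cost between consecutive stops i–j is d(i,P5) + d(P5,j) − d(i,j):
  between Hub and P2: 19 + 5 − 14 = 10
  between P2 and P3: 5 + 14 − 12 = 7
  between P3 and P1: 14 + 12 − 15 = 11
  between P1 and P4: 12 + 10 − 14 = 8
  between P4 and Hub: 10 + 19 − 15 = 14
Cheapest insertion is between P2 and P3, adding 7.
New total = 70 + 7 = 77.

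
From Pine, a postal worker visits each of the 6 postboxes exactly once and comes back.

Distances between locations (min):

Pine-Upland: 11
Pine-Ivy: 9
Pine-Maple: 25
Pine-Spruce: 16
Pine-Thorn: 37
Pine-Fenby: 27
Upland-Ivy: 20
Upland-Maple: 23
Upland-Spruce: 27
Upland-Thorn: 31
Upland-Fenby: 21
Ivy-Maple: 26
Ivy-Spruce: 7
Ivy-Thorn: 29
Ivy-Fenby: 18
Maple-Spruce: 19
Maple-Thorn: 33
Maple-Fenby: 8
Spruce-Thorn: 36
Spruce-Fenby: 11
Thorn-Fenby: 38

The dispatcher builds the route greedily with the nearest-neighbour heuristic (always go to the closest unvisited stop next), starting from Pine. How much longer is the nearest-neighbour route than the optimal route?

16 min longer than the optimal tour.

From Pine: Ivy=9, Upland=11, Spruce=16, Maple=25, Fenby=27, Thorn=37 → choose Ivy (9).
From Ivy: Spruce=7, Fenby=18, Upland=20, Maple=26, Thorn=29 → choose Spruce (7).
From Spruce: Fenby=11, Maple=19, Upland=27, Thorn=36 → choose Fenby (11).
From Fenby: Maple=8, Upland=21, Thorn=38 → choose Maple (8).
From Maple: Upland=23, Thorn=33 → choose Upland (23).
From Upland: Thorn=31 → choose Thorn (31).
NN route Pine → Ivy → Spruce → Fenby → Maple → Upland → Thorn → Pine costs 126.
Optimal: Pine → Upland → Thorn → Maple → Fenby → Spruce → Ivy → Pine costs 110 (by enumerating all 360 distinct tours).
Excess = 126 − 110 = 16.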